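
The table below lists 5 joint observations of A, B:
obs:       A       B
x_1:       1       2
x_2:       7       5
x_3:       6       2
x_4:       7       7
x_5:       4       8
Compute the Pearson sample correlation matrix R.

Step 1 — column means:
  mean(A) = (1 + 7 + 6 + 7 + 4) / 5 = 25/5 = 5
  mean(B) = (2 + 5 + 2 + 7 + 8) / 5 = 24/5 = 4.8

Step 2 — sample variances and covariances s[i,j] = (1/(n-1)) · Σ_k (x_{k,i} - mean_i) · (x_{k,j} - mean_j), with n-1 = 4:
  s[A,A] = ((-4)·(-4) + (2)·(2) + (1)·(1) + (2)·(2) + (-1)·(-1)) / 4 = 26/4 = 6.5
  s[A,B] = ((-4)·(-2.8) + (2)·(0.2) + (1)·(-2.8) + (2)·(2.2) + (-1)·(3.2)) / 4 = 10/4 = 2.5
  s[B,B] = ((-2.8)·(-2.8) + (0.2)·(0.2) + (-2.8)·(-2.8) + (2.2)·(2.2) + (3.2)·(3.2)) / 4 = 30.8/4 = 7.7
  Sample standard deviations s_i = √(s[i,i]):
  s(A) = √(6.5) = 2.5495
  s(B) = √(7.7) = 2.7749

Step 3 — r_{ij} = s_{ij} / (s_i · s_j):
  r[A,A] = 1 (diagonal).
  r[A,B] = 2.5 / (2.5495 · 2.7749) = 2.5 / 7.0746 = 0.3534
  r[B,B] = 1 (diagonal).

R is symmetric with unit diagonal. Assembling:

R = [[1, 0.3534],
 [0.3534, 1]]


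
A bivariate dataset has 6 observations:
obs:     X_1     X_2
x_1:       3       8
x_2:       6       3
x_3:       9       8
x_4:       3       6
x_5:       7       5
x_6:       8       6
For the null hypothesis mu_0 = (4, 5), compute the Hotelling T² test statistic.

Step 1 — sample mean vector:
  mean(X_1) = (3 + 6 + 9 + 3 + 7 + 8) / 6 = 36/6 = 6
  mean(X_2) = (8 + 3 + 8 + 6 + 5 + 6) / 6 = 36/6 = 6
  x̄ = (6, 6),  deviation x̄ - mu_0 = (6, 6) - (4, 5) = (2, 1).

Step 2 — sample covariance matrix, S[i,j] = (1/(n-1)) · Σ_k (x_{k,i} - mean_i) · (x_{k,j} - mean_j), divisor n-1 = 5:
  S[X_1,X_1] = ((-3)·(-3) + (0)·(0) + (3)·(3) + (-3)·(-3) + (1)·(1) + (2)·(2)) / 5 = 32/5 = 6.4
  S[X_1,X_2] = ((-3)·(2) + (0)·(-3) + (3)·(2) + (-3)·(0) + (1)·(-1) + (2)·(0)) / 5 = -1/5 = -0.2
  S[X_2,X_2] = ((2)·(2) + (-3)·(-3) + (2)·(2) + (0)·(0) + (-1)·(-1) + (0)·(0)) / 5 = 18/5 = 3.6
  S = [[6.4, -0.2],
 [-0.2, 3.6]].

Step 3 — invert S. det(S) = 6.4·3.6 - (-0.2)² = 23.
  S^{-1} = (1/det) · [[d, -b], [-b, a]] = [[0.1565, 0.0087],
 [0.0087, 0.2783]].

Step 4 — quadratic form (x̄ - mu_0)^T · S^{-1} · (x̄ - mu_0):
  S^{-1} · (x̄ - mu_0) = (0.3217, 0.2957),
  (x̄ - mu_0)^T · [...] = (2)·(0.3217) + (1)·(0.2957) = 0.9391.

Step 5 — scale by n: T² = 6 · 0.9391 = 5.6348.

T² ≈ 5.6348


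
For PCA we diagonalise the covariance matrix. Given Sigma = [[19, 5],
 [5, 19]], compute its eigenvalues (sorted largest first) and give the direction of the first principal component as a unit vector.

Step 1 — characteristic polynomial of 2×2 Sigma:
  det(Sigma - λI) = λ² - trace · λ + det = 0.
  trace = 19 + 19 = 38, det = 19·19 - (5)² = 336.
Step 2 — discriminant:
  Δ = trace² - 4·det = 1444 - 1344 = 100.
Step 3 — eigenvalues:
  λ = (trace ± √Δ)/2 = (38 ± 10)/2,
  λ_1 = 24,  λ_2 = 14.

Step 4 — unit eigenvector for λ_1: solve (Sigma - λ_1 I)v = 0. First row:
  (19 - 24)·v_x + (5)·v_y = 0, i.e. (-5)·v_x + (5)·v_y = 0,
  so v ∝ (b, λ_1 - a) = (5, 5) = u.
  ||u|| = √((5)² + (5)²) = √(50) ≈ 7.0711,
  v_1 = u/||u|| ≈ (0.7071, 0.7071) (||v_1|| = 1).

λ_1 = 24,  λ_2 = 14;  v_1 ≈ (0.7071, 0.7071)


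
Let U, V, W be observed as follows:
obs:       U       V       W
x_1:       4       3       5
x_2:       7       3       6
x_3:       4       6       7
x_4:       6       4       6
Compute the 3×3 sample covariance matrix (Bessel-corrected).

Step 1 — column means:
  mean(U) = (4 + 7 + 4 + 6) / 4 = 21/4 = 5.25
  mean(V) = (3 + 3 + 6 + 4) / 4 = 16/4 = 4
  mean(W) = (5 + 6 + 7 + 6) / 4 = 24/4 = 6

Step 2 — sample covariance S[i,j] = (1/(n-1)) · Σ_k (x_{k,i} - mean_i) · (x_{k,j} - mean_j), with n-1 = 3.
  S[U,U] = ((-1.25)·(-1.25) + (1.75)·(1.75) + (-1.25)·(-1.25) + (0.75)·(0.75)) / 3 = 6.75/3 = 2.25
  S[U,V] = ((-1.25)·(-1) + (1.75)·(-1) + (-1.25)·(2) + (0.75)·(0)) / 3 = -3/3 = -1
  S[U,W] = ((-1.25)·(-1) + (1.75)·(0) + (-1.25)·(1) + (0.75)·(0)) / 3 = 0/3 = 0
  S[V,V] = ((-1)·(-1) + (-1)·(-1) + (2)·(2) + (0)·(0)) / 3 = 6/3 = 2
  S[V,W] = ((-1)·(-1) + (-1)·(0) + (2)·(1) + (0)·(0)) / 3 = 3/3 = 1
  S[W,W] = ((-1)·(-1) + (0)·(0) + (1)·(1) + (0)·(0)) / 3 = 2/3 = 0.6667

S is symmetric (S[j,i] = S[i,j]). Assembling:

S = [[2.25, -1, 0],
 [-1, 2, 1],
 [0, 1, 0.6667]]


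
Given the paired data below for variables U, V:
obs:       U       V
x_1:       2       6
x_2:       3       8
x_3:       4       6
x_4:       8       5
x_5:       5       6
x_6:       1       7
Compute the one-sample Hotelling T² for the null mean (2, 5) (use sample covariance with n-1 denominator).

Step 1 — sample mean vector:
  mean(U) = (2 + 3 + 4 + 8 + 5 + 1) / 6 = 23/6 = 3.8333
  mean(V) = (6 + 8 + 6 + 5 + 6 + 7) / 6 = 38/6 = 6.3333
  x̄ = (3.8333, 6.3333),  deviation x̄ - mu_0 = (3.8333, 6.3333) - (2, 5) = (1.8333, 1.3333).

Step 2 — sample covariance matrix, S[i,j] = (1/(n-1)) · Σ_k (x_{k,i} - mean_i) · (x_{k,j} - mean_j), divisor n-1 = 5:
  S[U,U] = ((-1.8333)·(-1.8333) + (-0.8333)·(-0.8333) + (0.1667)·(0.1667) + (4.1667)·(4.1667) + (1.1667)·(1.1667) + (-2.8333)·(-2.8333)) / 5 = 30.8333/5 = 6.1667
  S[U,V] = ((-1.8333)·(-0.3333) + (-0.8333)·(1.6667) + (0.1667)·(-0.3333) + (4.1667)·(-1.3333) + (1.1667)·(-0.3333) + (-2.8333)·(0.6667)) / 5 = -8.6667/5 = -1.7333
  S[V,V] = ((-0.3333)·(-0.3333) + (1.6667)·(1.6667) + (-0.3333)·(-0.3333) + (-1.3333)·(-1.3333) + (-0.3333)·(-0.3333) + (0.6667)·(0.6667)) / 5 = 5.3333/5 = 1.0667
  S = [[6.1667, -1.7333],
 [-1.7333, 1.0667]].

Step 3 — invert S. det(S) = 6.1667·1.0667 - (-1.7333)² = 3.5733.
  S^{-1} = (1/det) · [[d, -b], [-b, a]] = [[0.2985, 0.4851],
 [0.4851, 1.7257]].

Step 4 — quadratic form (x̄ - mu_0)^T · S^{-1} · (x̄ - mu_0):
  S^{-1} · (x̄ - mu_0) = (1.194, 3.1903),
  (x̄ - mu_0)^T · [...] = (1.8333)·(1.194) + (1.3333)·(3.1903) = 6.4428.

Step 5 — scale by n: T² = 6 · 6.4428 = 38.6567.

T² ≈ 38.6567


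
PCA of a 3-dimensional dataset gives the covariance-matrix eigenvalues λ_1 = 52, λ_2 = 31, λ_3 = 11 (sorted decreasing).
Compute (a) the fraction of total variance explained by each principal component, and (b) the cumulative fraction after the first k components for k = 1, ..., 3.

Step 1 — total variance = trace(Sigma) = Σ λ_i = 52 + 31 + 11 = 94.

Step 2 — fraction explained by component i = λ_i / Σ λ:
  PC1: 52/94 = 0.5532
  PC2: 31/94 = 0.3298
  PC3: 11/94 = 0.117

Step 3 — cumulative fraction after k components = (λ_1 + ... + λ_k) / Σ λ:
  k = 1: 52/94 = 0.5532
  k = 2: (52 + 31)/94 = 83/94 = 0.883
  k = 3: (52 + 31 + 11)/94 = 94/94 = 1

Summary (fraction, with percent):

explained: PC1 0.5532 (55.32%), PC2 0.3298 (32.98%), PC3 0.117 (11.7%);  cumulative: 0.5532, 0.883, 1


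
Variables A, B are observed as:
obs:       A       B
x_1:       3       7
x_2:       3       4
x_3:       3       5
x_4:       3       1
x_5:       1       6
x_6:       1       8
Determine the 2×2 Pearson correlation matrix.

Step 1 — column means:
  mean(A) = (3 + 3 + 3 + 3 + 1 + 1) / 6 = 14/6 = 2.3333
  mean(B) = (7 + 4 + 5 + 1 + 6 + 8) / 6 = 31/6 = 5.1667

Step 2 — sample variances and covariances s[i,j] = (1/(n-1)) · Σ_k (x_{k,i} - mean_i) · (x_{k,j} - mean_j), with n-1 = 5:
  s[A,A] = ((0.6667)·(0.6667) + (0.6667)·(0.6667) + (0.6667)·(0.6667) + (0.6667)·(0.6667) + (-1.3333)·(-1.3333) + (-1.3333)·(-1.3333)) / 5 = 5.3333/5 = 1.0667
  s[A,B] = ((0.6667)·(1.8333) + (0.6667)·(-1.1667) + (0.6667)·(-0.1667) + (0.6667)·(-4.1667) + (-1.3333)·(0.8333) + (-1.3333)·(2.8333)) / 5 = -7.3333/5 = -1.4667
  s[B,B] = ((1.8333)·(1.8333) + (-1.1667)·(-1.1667) + (-0.1667)·(-0.1667) + (-4.1667)·(-4.1667) + (0.8333)·(0.8333) + (2.8333)·(2.8333)) / 5 = 30.8333/5 = 6.1667
  Sample standard deviations s_i = √(s[i,i]):
  s(A) = √(1.0667) = 1.0328
  s(B) = √(6.1667) = 2.4833

Step 3 — r_{ij} = s_{ij} / (s_i · s_j):
  r[A,A] = 1 (diagonal).
  r[A,B] = -1.4667 / (1.0328 · 2.4833) = -1.4667 / 2.5647 = -0.5719
  r[B,B] = 1 (diagonal).

R is symmetric with unit diagonal. Assembling:

R = [[1, -0.5719],
 [-0.5719, 1]]


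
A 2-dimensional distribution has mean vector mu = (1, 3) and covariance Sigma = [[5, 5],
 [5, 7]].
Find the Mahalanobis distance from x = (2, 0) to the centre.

Step 1 — centre the observation: (x - mu) = (1, -3).

Step 2 — invert Sigma. det(Sigma) = 5·7 - (5)² = 10.
  Sigma^{-1} = (1/det) · [[d, -b], [-b, a]] = [[0.7, -0.5],
 [-0.5, 0.5]].

Step 3 — form the quadratic (x - mu)^T · Sigma^{-1} · (x - mu):
  Sigma^{-1} · (x - mu) = (2.2, -2).
  (x - mu)^T · [Sigma^{-1} · (x - mu)] = (1)·(2.2) + (-3)·(-2) = 8.2.

Step 4 — take square root: d = √(8.2) ≈ 2.8636.

d(x, mu) = √(8.2) ≈ 2.8636


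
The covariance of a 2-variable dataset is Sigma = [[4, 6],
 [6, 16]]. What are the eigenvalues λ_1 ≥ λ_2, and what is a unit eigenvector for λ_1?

Step 1 — characteristic polynomial of 2×2 Sigma:
  det(Sigma - λI) = λ² - trace · λ + det = 0.
  trace = 4 + 16 = 20, det = 4·16 - (6)² = 28.
Step 2 — discriminant:
  Δ = trace² - 4·det = 400 - 112 = 288.
Step 3 — eigenvalues:
  λ = (trace ± √Δ)/2 = (20 ± 16.9706)/2,
  λ_1 = 18.4853,  λ_2 = 1.5147.

Step 4 — unit eigenvector for λ_1: solve (Sigma - λ_1 I)v = 0. First row:
  (4 - 18.4853)·v_x + (6)·v_y = 0, i.e. (-14.4853)·v_x + (6)·v_y = 0,
  so v ∝ (b, λ_1 - a) = (6, 14.4853) = u.
  ||u|| = √((6)² + (14.4853)²) = √(245.8234) ≈ 15.6788,
  v_1 = u/||u|| ≈ (0.3827, 0.9239) (||v_1|| = 1).

λ_1 = 18.4853,  λ_2 = 1.5147;  v_1 ≈ (0.3827, 0.9239)


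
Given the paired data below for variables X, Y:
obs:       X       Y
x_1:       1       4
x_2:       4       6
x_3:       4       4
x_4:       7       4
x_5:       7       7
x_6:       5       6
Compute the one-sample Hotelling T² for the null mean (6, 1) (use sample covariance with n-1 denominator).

Step 1 — sample mean vector:
  mean(X) = (1 + 4 + 4 + 7 + 7 + 5) / 6 = 28/6 = 4.6667
  mean(Y) = (4 + 6 + 4 + 4 + 7 + 6) / 6 = 31/6 = 5.1667
  x̄ = (4.6667, 5.1667),  deviation x̄ - mu_0 = (4.6667, 5.1667) - (6, 1) = (-1.3333, 4.1667).

Step 2 — sample covariance matrix, S[i,j] = (1/(n-1)) · Σ_k (x_{k,i} - mean_i) · (x_{k,j} - mean_j), divisor n-1 = 5:
  S[X,X] = ((-3.6667)·(-3.6667) + (-0.6667)·(-0.6667) + (-0.6667)·(-0.6667) + (2.3333)·(2.3333) + (2.3333)·(2.3333) + (0.3333)·(0.3333)) / 5 = 25.3333/5 = 5.0667
  S[X,Y] = ((-3.6667)·(-1.1667) + (-0.6667)·(0.8333) + (-0.6667)·(-1.1667) + (2.3333)·(-1.1667) + (2.3333)·(1.8333) + (0.3333)·(0.8333)) / 5 = 6.3333/5 = 1.2667
  S[Y,Y] = ((-1.1667)·(-1.1667) + (0.8333)·(0.8333) + (-1.1667)·(-1.1667) + (-1.1667)·(-1.1667) + (1.8333)·(1.8333) + (0.8333)·(0.8333)) / 5 = 8.8333/5 = 1.7667
  S = [[5.0667, 1.2667],
 [1.2667, 1.7667]].

Step 3 — invert S. det(S) = 5.0667·1.7667 - (1.2667)² = 7.3467.
  S^{-1} = (1/det) · [[d, -b], [-b, a]] = [[0.2405, -0.1724],
 [-0.1724, 0.6897]].

Step 4 — quadratic form (x̄ - mu_0)^T · S^{-1} · (x̄ - mu_0):
  S^{-1} · (x̄ - mu_0) = (-1.039, 3.1034),
  (x̄ - mu_0)^T · [...] = (-1.3333)·(-1.039) + (4.1667)·(3.1034) = 14.3164.

Step 5 — scale by n: T² = 6 · 14.3164 = 85.8984.

T² ≈ 85.8984


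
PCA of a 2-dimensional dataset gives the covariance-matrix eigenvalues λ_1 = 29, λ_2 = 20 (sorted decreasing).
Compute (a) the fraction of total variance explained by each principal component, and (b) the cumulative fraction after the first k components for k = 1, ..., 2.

Step 1 — total variance = trace(Sigma) = Σ λ_i = 29 + 20 = 49.

Step 2 — fraction explained by component i = λ_i / Σ λ:
  PC1: 29/49 = 0.5918
  PC2: 20/49 = 0.4082

Step 3 — cumulative fraction after k components = (λ_1 + ... + λ_k) / Σ λ:
  k = 1: 29/49 = 0.5918
  k = 2: (29 + 20)/49 = 49/49 = 1

Summary (fraction, with percent):

explained: PC1 0.5918 (59.18%), PC2 0.4082 (40.82%);  cumulative: 0.5918, 1


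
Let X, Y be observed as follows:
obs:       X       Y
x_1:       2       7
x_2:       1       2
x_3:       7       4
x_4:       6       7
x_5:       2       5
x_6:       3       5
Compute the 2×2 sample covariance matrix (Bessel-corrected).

Step 1 — column means:
  mean(X) = (2 + 1 + 7 + 6 + 2 + 3) / 6 = 21/6 = 3.5
  mean(Y) = (7 + 2 + 4 + 7 + 5 + 5) / 6 = 30/6 = 5

Step 2 — sample covariance S[i,j] = (1/(n-1)) · Σ_k (x_{k,i} - mean_i) · (x_{k,j} - mean_j), with n-1 = 5.
  S[X,X] = ((-1.5)·(-1.5) + (-2.5)·(-2.5) + (3.5)·(3.5) + (2.5)·(2.5) + (-1.5)·(-1.5) + (-0.5)·(-0.5)) / 5 = 29.5/5 = 5.9
  S[X,Y] = ((-1.5)·(2) + (-2.5)·(-3) + (3.5)·(-1) + (2.5)·(2) + (-1.5)·(0) + (-0.5)·(0)) / 5 = 6/5 = 1.2
  S[Y,Y] = ((2)·(2) + (-3)·(-3) + (-1)·(-1) + (2)·(2) + (0)·(0) + (0)·(0)) / 5 = 18/5 = 3.6

S is symmetric (S[j,i] = S[i,j]). Assembling:

S = [[5.9, 1.2],
 [1.2, 3.6]]


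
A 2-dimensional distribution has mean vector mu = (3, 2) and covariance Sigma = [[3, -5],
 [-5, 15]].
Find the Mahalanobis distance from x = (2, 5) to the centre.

Step 1 — centre the observation: (x - mu) = (-1, 3).

Step 2 — invert Sigma. det(Sigma) = 3·15 - (-5)² = 20.
  Sigma^{-1} = (1/det) · [[d, -b], [-b, a]] = [[0.75, 0.25],
 [0.25, 0.15]].

Step 3 — form the quadratic (x - mu)^T · Sigma^{-1} · (x - mu):
  Sigma^{-1} · (x - mu) = (0, 0.2).
  (x - mu)^T · [Sigma^{-1} · (x - mu)] = (-1)·(0) + (3)·(0.2) = 0.6.

Step 4 — take square root: d = √(0.6) ≈ 0.7746.

d(x, mu) = √(0.6) ≈ 0.7746


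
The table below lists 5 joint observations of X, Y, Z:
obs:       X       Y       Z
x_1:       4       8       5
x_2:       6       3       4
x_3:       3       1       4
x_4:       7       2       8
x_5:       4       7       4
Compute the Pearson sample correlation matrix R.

Step 1 — column means:
  mean(X) = (4 + 6 + 3 + 7 + 4) / 5 = 24/5 = 4.8
  mean(Y) = (8 + 3 + 1 + 2 + 7) / 5 = 21/5 = 4.2
  mean(Z) = (5 + 4 + 4 + 8 + 4) / 5 = 25/5 = 5

Step 2 — sample variances and covariances s[i,j] = (1/(n-1)) · Σ_k (x_{k,i} - mean_i) · (x_{k,j} - mean_j), with n-1 = 4:
  s[X,X] = ((-0.8)·(-0.8) + (1.2)·(1.2) + (-1.8)·(-1.8) + (2.2)·(2.2) + (-0.8)·(-0.8)) / 4 = 10.8/4 = 2.7
  s[X,Y] = ((-0.8)·(3.8) + (1.2)·(-1.2) + (-1.8)·(-3.2) + (2.2)·(-2.2) + (-0.8)·(2.8)) / 4 = -5.8/4 = -1.45
  s[X,Z] = ((-0.8)·(0) + (1.2)·(-1) + (-1.8)·(-1) + (2.2)·(3) + (-0.8)·(-1)) / 4 = 8/4 = 2
  s[Y,Y] = ((3.8)·(3.8) + (-1.2)·(-1.2) + (-3.2)·(-3.2) + (-2.2)·(-2.2) + (2.8)·(2.8)) / 4 = 38.8/4 = 9.7
  s[Y,Z] = ((3.8)·(0) + (-1.2)·(-1) + (-3.2)·(-1) + (-2.2)·(3) + (2.8)·(-1)) / 4 = -5/4 = -1.25
  s[Z,Z] = ((0)·(0) + (-1)·(-1) + (-1)·(-1) + (3)·(3) + (-1)·(-1)) / 4 = 12/4 = 3
  Sample standard deviations s_i = √(s[i,i]):
  s(X) = √(2.7) = 1.6432
  s(Y) = √(9.7) = 3.1145
  s(Z) = √(3) = 1.7321

Step 3 — r_{ij} = s_{ij} / (s_i · s_j):
  r[X,X] = 1 (diagonal).
  r[X,Y] = -1.45 / (1.6432 · 3.1145) = -1.45 / 5.1176 = -0.2833
  r[X,Z] = 2 / (1.6432 · 1.7321) = 2 / 2.846 = 0.7027
  r[Y,Y] = 1 (diagonal).
  r[Y,Z] = -1.25 / (3.1145 · 1.7321) = -1.25 / 5.3944 = -0.2317
  r[Z,Z] = 1 (diagonal).

R is symmetric with unit diagonal. Assembling:

R = [[1, -0.2833, 0.7027],
 [-0.2833, 1, -0.2317],
 [0.7027, -0.2317, 1]]


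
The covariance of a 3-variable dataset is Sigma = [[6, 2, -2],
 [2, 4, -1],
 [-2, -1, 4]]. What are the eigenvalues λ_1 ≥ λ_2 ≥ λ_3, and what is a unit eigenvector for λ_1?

Step 1 — characteristic polynomial p(λ) = det(λI - Sigma) = λ³ - tr·λ² + c_1·λ - det, where tr = trace, c_1 = sum of the principal 2×2 minors, det = det(Sigma):
  tr = 6 + 4 + 4 = 14,
  c_1 = (6·4 - (2)²) + (6·4 - (-2)²) + (4·4 - (-1)²) = 20 + 20 + 15 = 55,
  det = 6·(4·4 - (-1)²) - (2)·((2)·4 - (-1)·(-2)) + (-2)·((2)·(-1) - 4·(-2)) = 6·(15) - (2)·(6) + (-2)·(6) = 66.
  So p(λ) = λ³ - 14λ² + 55λ - 66.
Step 2 — look for an integer root (rational root theorem: any rational root is an integer divisor of 66). Testing λ = 3:
  p(3) = 27 - 126 + 165 - 66 = 0  ✓
  Dividing out (λ - 3): p(λ) = (λ - 3)(λ² - 11λ + 22).
Step 3 — remaining eigenvalues from the quadratic λ² - 11λ + 22 = 0:
  Δ = 11² - 4·22 = 121 - 88 = 33,  λ = (11 ± √33)/2 = (11 ± 5.7446)/2 ≈ 8.3723 or 2.6277.
  Sorted: λ_1 = 8.3723,  λ_2 = 3,  λ_3 = 2.6277  (check: sum = 14 = tr ✓).

Step 4 — unit eigenvector for λ_1 ≈ 8.3723: v spans the null space of (Sigma - λ_1 I), whose rows are
  r_1 = (-2.3723, 2, -2),  r_2 = (2, -4.3723, -1),  r_3 = (-2, -1, -4.3723).
  v is orthogonal to every row, so take v ∝ r_1 × r_2 = ((2)·(-1) - (-2)·(-4.3723), (-2)·(2) - (-2.3723)·(-1), (-2.3723)·(-4.3723) - (2)·(2)) ≈ (-10.7446, -6.3723, 6.3723).
  Rescale (multiply by -1 so the first nonzero entry is positive): u = (10.7446, 6.3723, -6.3723).
  ||u|| = √((10.7446)² + (6.3723)² + (-6.3723)²) = √(196.6576) ≈ 14.0235,  v_1 = u/||u|| ≈ (0.7662, 0.4544, -0.4544) (||v_1|| = 1).

λ_1 = 8.3723,  λ_2 = 3,  λ_3 = 2.6277;  v_1 ≈ (0.7662, 0.4544, -0.4544)


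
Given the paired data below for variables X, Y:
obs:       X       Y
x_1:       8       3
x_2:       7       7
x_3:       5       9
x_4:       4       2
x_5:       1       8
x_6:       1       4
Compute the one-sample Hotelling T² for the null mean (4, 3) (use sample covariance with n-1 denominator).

Step 1 — sample mean vector:
  mean(X) = (8 + 7 + 5 + 4 + 1 + 1) / 6 = 26/6 = 4.3333
  mean(Y) = (3 + 7 + 9 + 2 + 8 + 4) / 6 = 33/6 = 5.5
  x̄ = (4.3333, 5.5),  deviation x̄ - mu_0 = (4.3333, 5.5) - (4, 3) = (0.3333, 2.5).

Step 2 — sample covariance matrix, S[i,j] = (1/(n-1)) · Σ_k (x_{k,i} - mean_i) · (x_{k,j} - mean_j), divisor n-1 = 5:
  S[X,X] = ((3.6667)·(3.6667) + (2.6667)·(2.6667) + (0.6667)·(0.6667) + (-0.3333)·(-0.3333) + (-3.3333)·(-3.3333) + (-3.3333)·(-3.3333)) / 5 = 43.3333/5 = 8.6667
  S[X,Y] = ((3.6667)·(-2.5) + (2.6667)·(1.5) + (0.6667)·(3.5) + (-0.3333)·(-3.5) + (-3.3333)·(2.5) + (-3.3333)·(-1.5)) / 5 = -5/5 = -1
  S[Y,Y] = ((-2.5)·(-2.5) + (1.5)·(1.5) + (3.5)·(3.5) + (-3.5)·(-3.5) + (2.5)·(2.5) + (-1.5)·(-1.5)) / 5 = 41.5/5 = 8.3
  S = [[8.6667, -1],
 [-1, 8.3]].

Step 3 — invert S. det(S) = 8.6667·8.3 - (-1)² = 70.9333.
  S^{-1} = (1/det) · [[d, -b], [-b, a]] = [[0.117, 0.0141],
 [0.0141, 0.1222]].

Step 4 — quadratic form (x̄ - mu_0)^T · S^{-1} · (x̄ - mu_0):
  S^{-1} · (x̄ - mu_0) = (0.0742, 0.3102),
  (x̄ - mu_0)^T · [...] = (0.3333)·(0.0742) + (2.5)·(0.3102) = 0.8001.

Step 5 — scale by n: T² = 6 · 0.8001 = 4.8008.

T² ≈ 4.8008


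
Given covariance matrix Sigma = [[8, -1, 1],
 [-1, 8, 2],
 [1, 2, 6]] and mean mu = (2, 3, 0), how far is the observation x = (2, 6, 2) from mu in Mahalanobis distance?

Step 1 — centre the observation: (x - mu) = (0, 3, 2).

Step 2 — invert Sigma (cofactor / det for 3×3, or solve directly):
  Sigma^{-1} = [[0.1317, 0.024, -0.0299],
 [0.024, 0.1407, -0.0509],
 [-0.0299, -0.0509, 0.1886]].

Step 3 — form the quadratic (x - mu)^T · Sigma^{-1} · (x - mu):
  Sigma^{-1} · (x - mu) = (0.012, 0.3204, 0.2246).
  (x - mu)^T · [Sigma^{-1} · (x - mu)] = (0)·(0.012) + (3)·(0.3204) + (2)·(0.2246) = 1.4102.

Step 4 — take square root: d = √(1.4102) ≈ 1.1875.

d(x, mu) = √(1.4102) ≈ 1.1875


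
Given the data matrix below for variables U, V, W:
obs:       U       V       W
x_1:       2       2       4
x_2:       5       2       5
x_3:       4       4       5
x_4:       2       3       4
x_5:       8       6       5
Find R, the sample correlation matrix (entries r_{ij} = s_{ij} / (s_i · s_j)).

Step 1 — column means:
  mean(U) = (2 + 5 + 4 + 2 + 8) / 5 = 21/5 = 4.2
  mean(V) = (2 + 2 + 4 + 3 + 6) / 5 = 17/5 = 3.4
  mean(W) = (4 + 5 + 5 + 4 + 5) / 5 = 23/5 = 4.6

Step 2 — sample variances and covariances s[i,j] = (1/(n-1)) · Σ_k (x_{k,i} - mean_i) · (x_{k,j} - mean_j), with n-1 = 4:
  s[U,U] = ((-2.2)·(-2.2) + (0.8)·(0.8) + (-0.2)·(-0.2) + (-2.2)·(-2.2) + (3.8)·(3.8)) / 4 = 24.8/4 = 6.2
  s[U,V] = ((-2.2)·(-1.4) + (0.8)·(-1.4) + (-0.2)·(0.6) + (-2.2)·(-0.4) + (3.8)·(2.6)) / 4 = 12.6/4 = 3.15
  s[U,W] = ((-2.2)·(-0.6) + (0.8)·(0.4) + (-0.2)·(0.4) + (-2.2)·(-0.6) + (3.8)·(0.4)) / 4 = 4.4/4 = 1.1
  s[V,V] = ((-1.4)·(-1.4) + (-1.4)·(-1.4) + (0.6)·(0.6) + (-0.4)·(-0.4) + (2.6)·(2.6)) / 4 = 11.2/4 = 2.8
  s[V,W] = ((-1.4)·(-0.6) + (-1.4)·(0.4) + (0.6)·(0.4) + (-0.4)·(-0.6) + (2.6)·(0.4)) / 4 = 1.8/4 = 0.45
  s[W,W] = ((-0.6)·(-0.6) + (0.4)·(0.4) + (0.4)·(0.4) + (-0.6)·(-0.6) + (0.4)·(0.4)) / 4 = 1.2/4 = 0.3
  Sample standard deviations s_i = √(s[i,i]):
  s(U) = √(6.2) = 2.49
  s(V) = √(2.8) = 1.6733
  s(W) = √(0.3) = 0.5477

Step 3 — r_{ij} = s_{ij} / (s_i · s_j):
  r[U,U] = 1 (diagonal).
  r[U,V] = 3.15 / (2.49 · 1.6733) = 3.15 / 4.1665 = 0.756
  r[U,W] = 1.1 / (2.49 · 0.5477) = 1.1 / 1.3638 = 0.8066
  r[V,V] = 1 (diagonal).
  r[V,W] = 0.45 / (1.6733 · 0.5477) = 0.45 / 0.9165 = 0.491
  r[W,W] = 1 (diagonal).

R is symmetric with unit diagonal. Assembling:

R = [[1, 0.756, 0.8066],
 [0.756, 1, 0.491],
 [0.8066, 0.491, 1]]


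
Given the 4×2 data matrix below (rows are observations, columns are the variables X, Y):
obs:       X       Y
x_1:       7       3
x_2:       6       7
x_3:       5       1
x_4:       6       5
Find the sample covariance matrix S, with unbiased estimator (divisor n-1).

Step 1 — column means:
  mean(X) = (7 + 6 + 5 + 6) / 4 = 24/4 = 6
  mean(Y) = (3 + 7 + 1 + 5) / 4 = 16/4 = 4

Step 2 — sample covariance S[i,j] = (1/(n-1)) · Σ_k (x_{k,i} - mean_i) · (x_{k,j} - mean_j), with n-1 = 3.
  S[X,X] = ((1)·(1) + (0)·(0) + (-1)·(-1) + (0)·(0)) / 3 = 2/3 = 0.6667
  S[X,Y] = ((1)·(-1) + (0)·(3) + (-1)·(-3) + (0)·(1)) / 3 = 2/3 = 0.6667
  S[Y,Y] = ((-1)·(-1) + (3)·(3) + (-3)·(-3) + (1)·(1)) / 3 = 20/3 = 6.6667

S is symmetric (S[j,i] = S[i,j]). Assembling:

S = [[0.6667, 0.6667],
 [0.6667, 6.6667]]


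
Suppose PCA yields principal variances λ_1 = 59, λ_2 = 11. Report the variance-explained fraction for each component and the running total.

Step 1 — total variance = trace(Sigma) = Σ λ_i = 59 + 11 = 70.

Step 2 — fraction explained by component i = λ_i / Σ λ:
  PC1: 59/70 = 0.8429
  PC2: 11/70 = 0.1571

Step 3 — cumulative fraction after k components = (λ_1 + ... + λ_k) / Σ λ:
  k = 1: 59/70 = 0.8429
  k = 2: (59 + 11)/70 = 70/70 = 1

Summary (fraction, with percent):

explained: PC1 0.8429 (84.29%), PC2 0.1571 (15.71%);  cumulative: 0.8429, 1


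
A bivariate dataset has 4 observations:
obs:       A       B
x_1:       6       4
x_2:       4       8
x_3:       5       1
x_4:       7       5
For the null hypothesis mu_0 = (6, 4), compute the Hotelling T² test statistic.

Step 1 — sample mean vector:
  mean(A) = (6 + 4 + 5 + 7) / 4 = 22/4 = 5.5
  mean(B) = (4 + 8 + 1 + 5) / 4 = 18/4 = 4.5
  x̄ = (5.5, 4.5),  deviation x̄ - mu_0 = (5.5, 4.5) - (6, 4) = (-0.5, 0.5).

Step 2 — sample covariance matrix, S[i,j] = (1/(n-1)) · Σ_k (x_{k,i} - mean_i) · (x_{k,j} - mean_j), divisor n-1 = 3:
  S[A,A] = ((0.5)·(0.5) + (-1.5)·(-1.5) + (-0.5)·(-0.5) + (1.5)·(1.5)) / 3 = 5/3 = 1.6667
  S[A,B] = ((0.5)·(-0.5) + (-1.5)·(3.5) + (-0.5)·(-3.5) + (1.5)·(0.5)) / 3 = -3/3 = -1
  S[B,B] = ((-0.5)·(-0.5) + (3.5)·(3.5) + (-3.5)·(-3.5) + (0.5)·(0.5)) / 3 = 25/3 = 8.3333
  S = [[1.6667, -1],
 [-1, 8.3333]].

Step 3 — invert S. det(S) = 1.6667·8.3333 - (-1)² = 12.8889.
  S^{-1} = (1/det) · [[d, -b], [-b, a]] = [[0.6466, 0.0776],
 [0.0776, 0.1293]].

Step 4 — quadratic form (x̄ - mu_0)^T · S^{-1} · (x̄ - mu_0):
  S^{-1} · (x̄ - mu_0) = (-0.2845, 0.0259),
  (x̄ - mu_0)^T · [...] = (-0.5)·(-0.2845) + (0.5)·(0.0259) = 0.1552.

Step 5 — scale by n: T² = 4 · 0.1552 = 0.6207.

T² ≈ 0.6207


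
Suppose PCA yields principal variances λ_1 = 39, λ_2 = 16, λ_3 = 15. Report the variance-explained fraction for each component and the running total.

Step 1 — total variance = trace(Sigma) = Σ λ_i = 39 + 16 + 15 = 70.

Step 2 — fraction explained by component i = λ_i / Σ λ:
  PC1: 39/70 = 0.5571
  PC2: 16/70 = 0.2286
  PC3: 15/70 = 0.2143

Step 3 — cumulative fraction after k components = (λ_1 + ... + λ_k) / Σ λ:
  k = 1: 39/70 = 0.5571
  k = 2: (39 + 16)/70 = 55/70 = 0.7857
  k = 3: (39 + 16 + 15)/70 = 70/70 = 1

Summary (fraction, with percent):

explained: PC1 0.5571 (55.71%), PC2 0.2286 (22.86%), PC3 0.2143 (21.43%);  cumulative: 0.5571, 0.7857, 1


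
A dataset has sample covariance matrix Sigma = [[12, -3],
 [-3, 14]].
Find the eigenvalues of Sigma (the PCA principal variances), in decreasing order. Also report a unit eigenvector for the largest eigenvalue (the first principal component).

Step 1 — characteristic polynomial of 2×2 Sigma:
  det(Sigma - λI) = λ² - trace · λ + det = 0.
  trace = 12 + 14 = 26, det = 12·14 - (-3)² = 159.
Step 2 — discriminant:
  Δ = trace² - 4·det = 676 - 636 = 40.
Step 3 — eigenvalues:
  λ = (trace ± √Δ)/2 = (26 ± 6.3246)/2,
  λ_1 = 16.1623,  λ_2 = 9.8377.

Step 4 — unit eigenvector for λ_1: solve (Sigma - λ_1 I)v = 0. First row:
  (12 - 16.1623)·v_x + (-3)·v_y = 0, i.e. (-4.1623)·v_x + (-3)·v_y = 0,
  so v ∝ (b, λ_1 - a) = (-3, 4.1623); multiply by -1 so the first entry is positive: u = (3, -4.1623).
  ||u|| = √((3)² + (-4.1623)²) = √(26.3246) ≈ 5.1307,
  v_1 = u/||u|| ≈ (0.5847, -0.8112) (||v_1|| = 1).

λ_1 = 16.1623,  λ_2 = 9.8377;  v_1 ≈ (0.5847, -0.8112)


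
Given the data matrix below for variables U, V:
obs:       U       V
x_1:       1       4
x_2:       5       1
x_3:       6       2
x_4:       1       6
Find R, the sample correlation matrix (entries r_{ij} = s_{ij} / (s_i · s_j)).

Step 1 — column means:
  mean(U) = (1 + 5 + 6 + 1) / 4 = 13/4 = 3.25
  mean(V) = (4 + 1 + 2 + 6) / 4 = 13/4 = 3.25

Step 2 — sample variances and covariances s[i,j] = (1/(n-1)) · Σ_k (x_{k,i} - mean_i) · (x_{k,j} - mean_j), with n-1 = 3:
  s[U,U] = ((-2.25)·(-2.25) + (1.75)·(1.75) + (2.75)·(2.75) + (-2.25)·(-2.25)) / 3 = 20.75/3 = 6.9167
  s[U,V] = ((-2.25)·(0.75) + (1.75)·(-2.25) + (2.75)·(-1.25) + (-2.25)·(2.75)) / 3 = -15.25/3 = -5.0833
  s[V,V] = ((0.75)·(0.75) + (-2.25)·(-2.25) + (-1.25)·(-1.25) + (2.75)·(2.75)) / 3 = 14.75/3 = 4.9167
  Sample standard deviations s_i = √(s[i,i]):
  s(U) = √(6.9167) = 2.63
  s(V) = √(4.9167) = 2.2174

Step 3 — r_{ij} = s_{ij} / (s_i · s_j):
  r[U,U] = 1 (diagonal).
  r[U,V] = -5.0833 / (2.63 · 2.2174) = -5.0833 / 5.8315 = -0.8717
  r[V,V] = 1 (diagonal).

R is symmetric with unit diagonal. Assembling:

R = [[1, -0.8717],
 [-0.8717, 1]]


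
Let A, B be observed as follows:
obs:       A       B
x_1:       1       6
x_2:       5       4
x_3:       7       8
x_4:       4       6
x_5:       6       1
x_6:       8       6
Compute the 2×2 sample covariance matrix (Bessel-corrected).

Step 1 — column means:
  mean(A) = (1 + 5 + 7 + 4 + 6 + 8) / 6 = 31/6 = 5.1667
  mean(B) = (6 + 4 + 8 + 6 + 1 + 6) / 6 = 31/6 = 5.1667

Step 2 — sample covariance S[i,j] = (1/(n-1)) · Σ_k (x_{k,i} - mean_i) · (x_{k,j} - mean_j), with n-1 = 5.
  S[A,A] = ((-4.1667)·(-4.1667) + (-0.1667)·(-0.1667) + (1.8333)·(1.8333) + (-1.1667)·(-1.1667) + (0.8333)·(0.8333) + (2.8333)·(2.8333)) / 5 = 30.8333/5 = 6.1667
  S[A,B] = ((-4.1667)·(0.8333) + (-0.1667)·(-1.1667) + (1.8333)·(2.8333) + (-1.1667)·(0.8333) + (0.8333)·(-4.1667) + (2.8333)·(0.8333)) / 5 = -0.1667/5 = -0.0333
  S[B,B] = ((0.8333)·(0.8333) + (-1.1667)·(-1.1667) + (2.8333)·(2.8333) + (0.8333)·(0.8333) + (-4.1667)·(-4.1667) + (0.8333)·(0.8333)) / 5 = 28.8333/5 = 5.7667

S is symmetric (S[j,i] = S[i,j]). Assembling:

S = [[6.1667, -0.0333],
 [-0.0333, 5.7667]]


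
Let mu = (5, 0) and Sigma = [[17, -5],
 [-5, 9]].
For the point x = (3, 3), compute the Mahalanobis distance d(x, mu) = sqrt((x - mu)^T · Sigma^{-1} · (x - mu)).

Step 1 — centre the observation: (x - mu) = (-2, 3).

Step 2 — invert Sigma. det(Sigma) = 17·9 - (-5)² = 128.
  Sigma^{-1} = (1/det) · [[d, -b], [-b, a]] = [[0.0703, 0.0391],
 [0.0391, 0.1328]].

Step 3 — form the quadratic (x - mu)^T · Sigma^{-1} · (x - mu):
  Sigma^{-1} · (x - mu) = (-0.0234, 0.3203).
  (x - mu)^T · [Sigma^{-1} · (x - mu)] = (-2)·(-0.0234) + (3)·(0.3203) = 1.0078.

Step 4 — take square root: d = √(1.0078) ≈ 1.0039.

d(x, mu) = √(1.0078) ≈ 1.0039


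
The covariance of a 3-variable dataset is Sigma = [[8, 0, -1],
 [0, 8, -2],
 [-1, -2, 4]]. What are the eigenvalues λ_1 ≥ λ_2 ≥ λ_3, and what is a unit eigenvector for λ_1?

Step 1 — characteristic polynomial p(λ) = det(λI - Sigma) = λ³ - tr·λ² + c_1·λ - det, where tr = trace, c_1 = sum of the principal 2×2 minors, det = det(Sigma):
  tr = 8 + 8 + 4 = 20,
  c_1 = (8·8 - (0)²) + (8·4 - (-1)²) + (8·4 - (-2)²) = 64 + 31 + 28 = 123,
  det = 8·(8·4 - (-2)²) - (0)·((0)·4 - (-2)·(-1)) + (-1)·((0)·(-2) - 8·(-1)) = 8·(28) - (0)·(-2) + (-1)·(8) = 216.
  So p(λ) = λ³ - 20λ² + 123λ - 216.
Step 2 — look for an integer root (rational root theorem: any rational root is an integer divisor of 216). Testing λ = 3:
  p(3) = 27 - 180 + 369 - 216 = 0  ✓
  Dividing out (λ - 3): p(λ) = (λ - 3)(λ² - 17λ + 72).
Step 3 — remaining eigenvalues from the quadratic λ² - 17λ + 72 = 0:
  Δ = 17² - 4·72 = 289 - 288 = 1,  λ = (17 ± √1)/2 = (17 ± 1)/2 = 9 or 8.
  Sorted: λ_1 = 9,  λ_2 = 8,  λ_3 = 3  (check: sum = 20 = tr ✓).

Step 4 — unit eigenvector for λ_1 = 9: v spans the null space of (Sigma - λ_1 I), whose rows are
  r_1 = (-1, 0, -1),  r_2 = (0, -1, -2),  r_3 = (-1, -2, -5).
  v is orthogonal to every row, so take v ∝ r_1 × r_2 = ((0)·(-2) - (-1)·(-1), (-1)·(0) - (-1)·(-2), (-1)·(-1) - (0)·(0)) = (-1, -2, 1).
  Rescale (multiply by -1 so the first nonzero entry is positive): u = (1, 2, -1).
  ||u|| = √((1)² + (2)² + (-1)²) = √(6) ≈ 2.4495,  v_1 = u/||u|| ≈ (0.4082, 0.8165, -0.4082) (||v_1|| = 1).

λ_1 = 9,  λ_2 = 8,  λ_3 = 3;  v_1 ≈ (0.4082, 0.8165, -0.4082)


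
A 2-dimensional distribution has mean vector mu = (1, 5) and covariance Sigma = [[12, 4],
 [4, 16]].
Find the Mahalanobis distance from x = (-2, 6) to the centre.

Step 1 — centre the observation: (x - mu) = (-3, 1).

Step 2 — invert Sigma. det(Sigma) = 12·16 - (4)² = 176.
  Sigma^{-1} = (1/det) · [[d, -b], [-b, a]] = [[0.0909, -0.0227],
 [-0.0227, 0.0682]].

Step 3 — form the quadratic (x - mu)^T · Sigma^{-1} · (x - mu):
  Sigma^{-1} · (x - mu) = (-0.2955, 0.1364).
  (x - mu)^T · [Sigma^{-1} · (x - mu)] = (-3)·(-0.2955) + (1)·(0.1364) = 1.0227.

Step 4 — take square root: d = √(1.0227) ≈ 1.0113.

d(x, mu) = √(1.0227) ≈ 1.0113


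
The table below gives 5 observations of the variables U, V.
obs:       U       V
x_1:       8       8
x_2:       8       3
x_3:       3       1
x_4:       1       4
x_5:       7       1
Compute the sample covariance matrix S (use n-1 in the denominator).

Step 1 — column means:
  mean(U) = (8 + 8 + 3 + 1 + 7) / 5 = 27/5 = 5.4
  mean(V) = (8 + 3 + 1 + 4 + 1) / 5 = 17/5 = 3.4

Step 2 — sample covariance S[i,j] = (1/(n-1)) · Σ_k (x_{k,i} - mean_i) · (x_{k,j} - mean_j), with n-1 = 4.
  S[U,U] = ((2.6)·(2.6) + (2.6)·(2.6) + (-2.4)·(-2.4) + (-4.4)·(-4.4) + (1.6)·(1.6)) / 4 = 41.2/4 = 10.3
  S[U,V] = ((2.6)·(4.6) + (2.6)·(-0.4) + (-2.4)·(-2.4) + (-4.4)·(0.6) + (1.6)·(-2.4)) / 4 = 10.2/4 = 2.55
  S[V,V] = ((4.6)·(4.6) + (-0.4)·(-0.4) + (-2.4)·(-2.4) + (0.6)·(0.6) + (-2.4)·(-2.4)) / 4 = 33.2/4 = 8.3

S is symmetric (S[j,i] = S[i,j]). Assembling:

S = [[10.3, 2.55],
 [2.55, 8.3]]


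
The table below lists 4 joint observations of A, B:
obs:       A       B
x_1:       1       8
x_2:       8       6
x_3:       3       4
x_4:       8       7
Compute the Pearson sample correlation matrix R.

Step 1 — column means:
  mean(A) = (1 + 8 + 3 + 8) / 4 = 20/4 = 5
  mean(B) = (8 + 6 + 4 + 7) / 4 = 25/4 = 6.25

Step 2 — sample variances and covariances s[i,j] = (1/(n-1)) · Σ_k (x_{k,i} - mean_i) · (x_{k,j} - mean_j), with n-1 = 3:
  s[A,A] = ((-4)·(-4) + (3)·(3) + (-2)·(-2) + (3)·(3)) / 3 = 38/3 = 12.6667
  s[A,B] = ((-4)·(1.75) + (3)·(-0.25) + (-2)·(-2.25) + (3)·(0.75)) / 3 = -1/3 = -0.3333
  s[B,B] = ((1.75)·(1.75) + (-0.25)·(-0.25) + (-2.25)·(-2.25) + (0.75)·(0.75)) / 3 = 8.75/3 = 2.9167
  Sample standard deviations s_i = √(s[i,i]):
  s(A) = √(12.6667) = 3.559
  s(B) = √(2.9167) = 1.7078

Step 3 — r_{ij} = s_{ij} / (s_i · s_j):
  r[A,A] = 1 (diagonal).
  r[A,B] = -0.3333 / (3.559 · 1.7078) = -0.3333 / 6.0782 = -0.0548
  r[B,B] = 1 (diagonal).

R is symmetric with unit diagonal. Assembling:

R = [[1, -0.0548],
 [-0.0548, 1]]


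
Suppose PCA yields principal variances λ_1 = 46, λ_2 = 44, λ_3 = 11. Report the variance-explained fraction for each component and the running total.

Step 1 — total variance = trace(Sigma) = Σ λ_i = 46 + 44 + 11 = 101.

Step 2 — fraction explained by component i = λ_i / Σ λ:
  PC1: 46/101 = 0.4554
  PC2: 44/101 = 0.4356
  PC3: 11/101 = 0.1089

Step 3 — cumulative fraction after k components = (λ_1 + ... + λ_k) / Σ λ:
  k = 1: 46/101 = 0.4554
  k = 2: (46 + 44)/101 = 90/101 = 0.8911
  k = 3: (46 + 44 + 11)/101 = 101/101 = 1

Summary (fraction, with percent):

explained: PC1 0.4554 (45.54%), PC2 0.4356 (43.56%), PC3 0.1089 (10.89%);  cumulative: 0.4554, 0.8911, 1


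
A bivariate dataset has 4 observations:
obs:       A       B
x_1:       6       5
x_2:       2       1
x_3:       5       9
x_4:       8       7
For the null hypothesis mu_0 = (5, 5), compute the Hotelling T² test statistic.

Step 1 — sample mean vector:
  mean(A) = (6 + 2 + 5 + 8) / 4 = 21/4 = 5.25
  mean(B) = (5 + 1 + 9 + 7) / 4 = 22/4 = 5.5
  x̄ = (5.25, 5.5),  deviation x̄ - mu_0 = (5.25, 5.5) - (5, 5) = (0.25, 0.5).

Step 2 — sample covariance matrix, S[i,j] = (1/(n-1)) · Σ_k (x_{k,i} - mean_i) · (x_{k,j} - mean_j), divisor n-1 = 3:
  S[A,A] = ((0.75)·(0.75) + (-3.25)·(-3.25) + (-0.25)·(-0.25) + (2.75)·(2.75)) / 3 = 18.75/3 = 6.25
  S[A,B] = ((0.75)·(-0.5) + (-3.25)·(-4.5) + (-0.25)·(3.5) + (2.75)·(1.5)) / 3 = 17.5/3 = 5.8333
  S[B,B] = ((-0.5)·(-0.5) + (-4.5)·(-4.5) + (3.5)·(3.5) + (1.5)·(1.5)) / 3 = 35/3 = 11.6667
  S = [[6.25, 5.8333],
 [5.8333, 11.6667]].

Step 3 — invert S. det(S) = 6.25·11.6667 - (5.8333)² = 38.8889.
  S^{-1} = (1/det) · [[d, -b], [-b, a]] = [[0.3, -0.15],
 [-0.15, 0.1607]].

Step 4 — quadratic form (x̄ - mu_0)^T · S^{-1} · (x̄ - mu_0):
  S^{-1} · (x̄ - mu_0) = (0, 0.0429),
  (x̄ - mu_0)^T · [...] = (0.25)·(0) + (0.5)·(0.0429) = 0.0214.

Step 5 — scale by n: T² = 4 · 0.0214 = 0.0857.

T² ≈ 0.0857


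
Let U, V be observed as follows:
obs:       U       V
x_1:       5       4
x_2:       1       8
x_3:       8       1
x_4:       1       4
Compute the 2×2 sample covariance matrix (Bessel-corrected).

Step 1 — column means:
  mean(U) = (5 + 1 + 8 + 1) / 4 = 15/4 = 3.75
  mean(V) = (4 + 8 + 1 + 4) / 4 = 17/4 = 4.25

Step 2 — sample covariance S[i,j] = (1/(n-1)) · Σ_k (x_{k,i} - mean_i) · (x_{k,j} - mean_j), with n-1 = 3.
  S[U,U] = ((1.25)·(1.25) + (-2.75)·(-2.75) + (4.25)·(4.25) + (-2.75)·(-2.75)) / 3 = 34.75/3 = 11.5833
  S[U,V] = ((1.25)·(-0.25) + (-2.75)·(3.75) + (4.25)·(-3.25) + (-2.75)·(-0.25)) / 3 = -23.75/3 = -7.9167
  S[V,V] = ((-0.25)·(-0.25) + (3.75)·(3.75) + (-3.25)·(-3.25) + (-0.25)·(-0.25)) / 3 = 24.75/3 = 8.25

S is symmetric (S[j,i] = S[i,j]). Assembling:

S = [[11.5833, -7.9167],
 [-7.9167, 8.25]]


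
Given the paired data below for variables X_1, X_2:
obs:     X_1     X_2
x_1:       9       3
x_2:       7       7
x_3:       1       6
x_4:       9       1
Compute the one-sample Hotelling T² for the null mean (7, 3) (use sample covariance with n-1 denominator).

Step 1 — sample mean vector:
  mean(X_1) = (9 + 7 + 1 + 9) / 4 = 26/4 = 6.5
  mean(X_2) = (3 + 7 + 6 + 1) / 4 = 17/4 = 4.25
  x̄ = (6.5, 4.25),  deviation x̄ - mu_0 = (6.5, 4.25) - (7, 3) = (-0.5, 1.25).

Step 2 — sample covariance matrix, S[i,j] = (1/(n-1)) · Σ_k (x_{k,i} - mean_i) · (x_{k,j} - mean_j), divisor n-1 = 3:
  S[X_1,X_1] = ((2.5)·(2.5) + (0.5)·(0.5) + (-5.5)·(-5.5) + (2.5)·(2.5)) / 3 = 43/3 = 14.3333
  S[X_1,X_2] = ((2.5)·(-1.25) + (0.5)·(2.75) + (-5.5)·(1.75) + (2.5)·(-3.25)) / 3 = -19.5/3 = -6.5
  S[X_2,X_2] = ((-1.25)·(-1.25) + (2.75)·(2.75) + (1.75)·(1.75) + (-3.25)·(-3.25)) / 3 = 22.75/3 = 7.5833
  S = [[14.3333, -6.5],
 [-6.5, 7.5833]].

Step 3 — invert S. det(S) = 14.3333·7.5833 - (-6.5)² = 66.4444.
  S^{-1} = (1/det) · [[d, -b], [-b, a]] = [[0.1141, 0.0978],
 [0.0978, 0.2157]].

Step 4 — quadratic form (x̄ - mu_0)^T · S^{-1} · (x̄ - mu_0):
  S^{-1} · (x̄ - mu_0) = (0.0652, 0.2207),
  (x̄ - mu_0)^T · [...] = (-0.5)·(0.0652) + (1.25)·(0.2207) = 0.2433.

Step 5 — scale by n: T² = 4 · 0.2433 = 0.9732.

T² ≈ 0.9732


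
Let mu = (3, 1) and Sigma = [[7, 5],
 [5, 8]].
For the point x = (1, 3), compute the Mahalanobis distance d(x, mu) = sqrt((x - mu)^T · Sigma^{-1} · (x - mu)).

Step 1 — centre the observation: (x - mu) = (-2, 2).

Step 2 — invert Sigma. det(Sigma) = 7·8 - (5)² = 31.
  Sigma^{-1} = (1/det) · [[d, -b], [-b, a]] = [[0.2581, -0.1613],
 [-0.1613, 0.2258]].

Step 3 — form the quadratic (x - mu)^T · Sigma^{-1} · (x - mu):
  Sigma^{-1} · (x - mu) = (-0.8387, 0.7742).
  (x - mu)^T · [Sigma^{-1} · (x - mu)] = (-2)·(-0.8387) + (2)·(0.7742) = 3.2258.

Step 4 — take square root: d = √(3.2258) ≈ 1.7961.

d(x, mu) = √(3.2258) ≈ 1.7961


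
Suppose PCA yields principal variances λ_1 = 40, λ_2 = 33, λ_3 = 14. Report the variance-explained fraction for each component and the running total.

Step 1 — total variance = trace(Sigma) = Σ λ_i = 40 + 33 + 14 = 87.

Step 2 — fraction explained by component i = λ_i / Σ λ:
  PC1: 40/87 = 0.4598
  PC2: 33/87 = 0.3793
  PC3: 14/87 = 0.1609

Step 3 — cumulative fraction after k components = (λ_1 + ... + λ_k) / Σ λ:
  k = 1: 40/87 = 0.4598
  k = 2: (40 + 33)/87 = 73/87 = 0.8391
  k = 3: (40 + 33 + 14)/87 = 87/87 = 1

Summary (fraction, with percent):

explained: PC1 0.4598 (45.98%), PC2 0.3793 (37.93%), PC3 0.1609 (16.09%);  cumulative: 0.4598, 0.8391, 1


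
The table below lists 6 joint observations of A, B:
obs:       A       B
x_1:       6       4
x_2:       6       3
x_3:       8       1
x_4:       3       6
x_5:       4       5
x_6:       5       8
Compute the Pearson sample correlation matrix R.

Step 1 — column means:
  mean(A) = (6 + 6 + 8 + 3 + 4 + 5) / 6 = 32/6 = 5.3333
  mean(B) = (4 + 3 + 1 + 6 + 5 + 8) / 6 = 27/6 = 4.5

Step 2 — sample variances and covariances s[i,j] = (1/(n-1)) · Σ_k (x_{k,i} - mean_i) · (x_{k,j} - mean_j), with n-1 = 5:
  s[A,A] = ((0.6667)·(0.6667) + (0.6667)·(0.6667) + (2.6667)·(2.6667) + (-2.3333)·(-2.3333) + (-1.3333)·(-1.3333) + (-0.3333)·(-0.3333)) / 5 = 15.3333/5 = 3.0667
  s[A,B] = ((0.6667)·(-0.5) + (0.6667)·(-1.5) + (2.6667)·(-3.5) + (-2.3333)·(1.5) + (-1.3333)·(0.5) + (-0.3333)·(3.5)) / 5 = -16/5 = -3.2
  s[B,B] = ((-0.5)·(-0.5) + (-1.5)·(-1.5) + (-3.5)·(-3.5) + (1.5)·(1.5) + (0.5)·(0.5) + (3.5)·(3.5)) / 5 = 29.5/5 = 5.9
  Sample standard deviations s_i = √(s[i,i]):
  s(A) = √(3.0667) = 1.7512
  s(B) = √(5.9) = 2.429

Step 3 — r_{ij} = s_{ij} / (s_i · s_j):
  r[A,A] = 1 (diagonal).
  r[A,B] = -3.2 / (1.7512 · 2.429) = -3.2 / 4.2536 = -0.7523
  r[B,B] = 1 (diagonal).

R is symmetric with unit diagonal. Assembling:

R = [[1, -0.7523],
 [-0.7523, 1]]


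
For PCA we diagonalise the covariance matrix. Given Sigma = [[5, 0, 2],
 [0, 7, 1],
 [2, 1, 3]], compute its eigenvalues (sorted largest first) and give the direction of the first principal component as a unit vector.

Step 1 — characteristic polynomial p(λ) = det(λI - Sigma) = λ³ - tr·λ² + c_1·λ - det, where tr = trace, c_1 = sum of the principal 2×2 minors, det = det(Sigma):
  tr = 5 + 7 + 3 = 15,
  c_1 = (5·7 - (0)²) + (5·3 - (2)²) + (7·3 - (1)²) = 35 + 11 + 20 = 66,
  det = 5·(7·3 - (1)²) - (0)·((0)·3 - (1)·(2)) + (2)·((0)·(1) - 7·(2)) = 5·(20) - (0)·(-2) + (2)·(-14) = 72.
  So p(λ) = λ³ - 15λ² + 66λ - 72.
Step 2 — look for an integer root (rational root theorem: any rational root is an integer divisor of 72). Testing λ = 6:
  p(6) = 216 - 540 + 396 - 72 = 0  ✓
  Dividing out (λ - 6): p(λ) = (λ - 6)(λ² - 9λ + 12).
Step 3 — remaining eigenvalues from the quadratic λ² - 9λ + 12 = 0:
  Δ = 9² - 4·12 = 81 - 48 = 33,  λ = (9 ± √33)/2 = (9 ± 5.7446)/2 ≈ 7.3723 or 1.6277.
  Sorted: λ_1 = 7.3723,  λ_2 = 6,  λ_3 = 1.6277  (check: sum = 15 = tr ✓).

Step 4 — unit eigenvector for λ_1 ≈ 7.3723: v spans the null space of (Sigma - λ_1 I), whose rows are
  r_1 = (-2.3723, 0, 2),  r_2 = (0, -0.3723, 1),  r_3 = (2, 1, -4.3723).
  v is orthogonal to every row, so take v ∝ r_1 × r_2 = ((0)·(1) - (2)·(-0.3723), (2)·(0) - (-2.3723)·(1), (-2.3723)·(-0.3723) - (0)·(0)) ≈ (0.7446, 2.3723, 0.8832).
  Let u = (0.7446, 2.3723, 0.8832).
  ||u|| = √((0.7446)² + (2.3723)² + (0.8832)²) = √(6.9621) ≈ 2.6386,  v_1 = u/||u|| ≈ (0.2822, 0.8991, 0.3347) (||v_1|| = 1).

λ_1 = 7.3723,  λ_2 = 6,  λ_3 = 1.6277;  v_1 ≈ (0.2822, 0.8991, 0.3347)
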